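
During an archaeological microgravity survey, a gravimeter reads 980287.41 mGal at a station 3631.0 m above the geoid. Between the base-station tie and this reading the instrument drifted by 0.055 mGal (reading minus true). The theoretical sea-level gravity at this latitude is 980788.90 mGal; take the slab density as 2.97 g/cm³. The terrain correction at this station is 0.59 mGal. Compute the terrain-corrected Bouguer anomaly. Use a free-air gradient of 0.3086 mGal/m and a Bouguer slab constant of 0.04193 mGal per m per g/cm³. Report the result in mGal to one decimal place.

Drift-corrected reading = 980287.41 − (0.055) = 980287.355 mGal
Free-air correction = 0.3086 × 3631.0 = 1120.53 mGal
Free-air anomaly = 980287.355 − 980788.90 + (1120.53) = 618.985 mGal
Bouguer slab correction = 0.04193 × 2.97 × 3631.0 = 452.18 mGal
Simple Bouguer anomaly = 618.985 − (452.18) = 166.805 mGal
Complete Bouguer anomaly = 166.805 + 0.59 = 167.395 mGal

167.4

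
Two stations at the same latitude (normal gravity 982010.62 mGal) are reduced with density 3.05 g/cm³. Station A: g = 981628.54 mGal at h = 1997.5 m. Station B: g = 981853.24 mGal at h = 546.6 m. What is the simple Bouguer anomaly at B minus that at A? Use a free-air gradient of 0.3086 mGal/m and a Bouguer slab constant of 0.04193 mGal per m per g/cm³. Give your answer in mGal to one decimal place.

-37.5

Δg_SB(A) = 981628.54 − 982010.62 + 0.3086×1997.5 − 0.04193×3.05×1997.5 = -21.10 mGal
Δg_SB(B) = 981853.24 − 982010.62 + 0.3086×546.6 − 0.04193×3.05×546.6 = -58.60 mGal
Difference = -58.60 − (-21.10) = -37.50 mGal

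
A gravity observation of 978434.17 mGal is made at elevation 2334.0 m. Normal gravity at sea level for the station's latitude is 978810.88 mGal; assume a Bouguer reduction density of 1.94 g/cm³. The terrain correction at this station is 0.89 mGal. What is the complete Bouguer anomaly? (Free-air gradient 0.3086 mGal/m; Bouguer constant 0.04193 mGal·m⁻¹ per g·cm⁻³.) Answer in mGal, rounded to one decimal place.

Free-air correction = 0.3086 × 2334.0 = 720.27 mGal
Free-air anomaly = 978434.17 − 978810.88 + (720.27) = 343.56 mGal
Bouguer slab correction = 0.04193 × 1.94 × 2334.0 = 189.86 mGal
Simple Bouguer anomaly = 343.56 − (189.86) = 153.70 mGal
Complete Bouguer anomaly = 153.70 + 0.89 = 154.59 mGal

154.6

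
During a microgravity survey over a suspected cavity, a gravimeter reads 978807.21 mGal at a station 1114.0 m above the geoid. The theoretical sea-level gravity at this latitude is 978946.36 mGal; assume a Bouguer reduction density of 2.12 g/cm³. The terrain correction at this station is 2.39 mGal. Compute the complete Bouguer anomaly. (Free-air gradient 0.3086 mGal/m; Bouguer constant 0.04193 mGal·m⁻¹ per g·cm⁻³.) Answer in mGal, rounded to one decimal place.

Free-air correction = 0.3086 × 1114.0 = 343.78 mGal
Free-air anomaly = 978807.21 − 978946.36 + (343.78) = 204.63 mGal
Bouguer slab correction = 0.04193 × 2.12 × 1114.0 = 99.03 mGal
Simple Bouguer anomaly = 204.63 − (99.03) = 105.60 mGal
Complete Bouguer anomaly = 105.60 + 2.39 = 107.99 mGal

108.0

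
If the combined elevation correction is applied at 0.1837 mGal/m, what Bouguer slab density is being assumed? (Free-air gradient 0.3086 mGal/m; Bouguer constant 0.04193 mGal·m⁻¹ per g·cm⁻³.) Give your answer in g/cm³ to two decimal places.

0.1837 = 0.3086 − 0.04193 × ρ
ρ = (0.3086 − 0.1837) / 0.04193 = 2.98 g/cm³

2.98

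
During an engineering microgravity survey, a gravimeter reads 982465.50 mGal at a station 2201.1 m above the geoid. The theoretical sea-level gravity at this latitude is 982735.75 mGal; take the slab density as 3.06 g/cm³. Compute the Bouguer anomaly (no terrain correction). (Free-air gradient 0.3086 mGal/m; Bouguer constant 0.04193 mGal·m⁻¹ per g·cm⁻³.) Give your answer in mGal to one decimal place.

Free-air correction = 0.3086 × 2201.1 = 679.26 mGal
Free-air anomaly = 982465.50 − 982735.75 + (679.26) = 409.01 mGal
Bouguer slab correction = 0.04193 × 3.06 × 2201.1 = 282.41 mGal
Simple Bouguer anomaly = 409.01 − (282.41) = 126.60 mGal

126.6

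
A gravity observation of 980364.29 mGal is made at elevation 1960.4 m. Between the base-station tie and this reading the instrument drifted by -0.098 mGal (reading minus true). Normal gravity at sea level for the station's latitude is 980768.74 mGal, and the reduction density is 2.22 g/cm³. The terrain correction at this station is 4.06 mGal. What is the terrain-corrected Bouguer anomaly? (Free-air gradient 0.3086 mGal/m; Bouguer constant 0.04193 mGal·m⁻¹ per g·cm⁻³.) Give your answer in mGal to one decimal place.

Drift-corrected reading = 980364.29 − (-0.098) = 980364.388 mGal
Free-air correction = 0.3086 × 1960.4 = 604.98 mGal
Free-air anomaly = 980364.388 − 980768.74 + (604.98) = 200.628 mGal
Bouguer slab correction = 0.04193 × 2.22 × 1960.4 = 182.48 mGal
Simple Bouguer anomaly = 200.628 − (182.48) = 18.148 mGal
Complete Bouguer anomaly = 18.148 + 4.06 = 22.208 mGal

22.2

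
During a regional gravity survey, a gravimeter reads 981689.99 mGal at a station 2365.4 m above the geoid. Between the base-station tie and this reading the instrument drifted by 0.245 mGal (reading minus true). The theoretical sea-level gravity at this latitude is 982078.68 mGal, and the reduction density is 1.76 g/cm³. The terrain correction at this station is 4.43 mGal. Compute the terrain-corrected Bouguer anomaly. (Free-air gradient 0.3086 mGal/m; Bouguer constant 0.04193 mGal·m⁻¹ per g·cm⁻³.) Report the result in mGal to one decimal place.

Drift-corrected reading = 981689.99 − (0.245) = 981689.745 mGal
Free-air correction = 0.3086 × 2365.4 = 729.96 mGal
Free-air anomaly = 981689.745 − 982078.68 + (729.96) = 341.025 mGal
Bouguer slab correction = 0.04193 × 1.76 × 2365.4 = 174.56 mGal
Simple Bouguer anomaly = 341.025 − (174.56) = 166.465 mGal
Complete Bouguer anomaly = 166.465 + 4.43 = 170.895 mGal

170.9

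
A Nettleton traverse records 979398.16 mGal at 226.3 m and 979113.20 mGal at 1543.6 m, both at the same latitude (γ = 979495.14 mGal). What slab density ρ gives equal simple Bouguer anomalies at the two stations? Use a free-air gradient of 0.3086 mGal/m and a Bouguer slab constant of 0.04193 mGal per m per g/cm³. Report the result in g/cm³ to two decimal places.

Δg_obs = 979113.20 − 979398.16 = -284.96 mGal over Δh = 1543.6 − 226.3 = 1317.3 m
Equal Bouguer anomalies ⇒ Δg_obs + (0.3086 − 0.04193ρ)·Δh = 0
0.3086 − 0.04193ρ = −Δg_obs/Δh = 0.21632
ρ = (0.3086 − 0.21632) / 0.04193 = 2.20 g/cm³

2.20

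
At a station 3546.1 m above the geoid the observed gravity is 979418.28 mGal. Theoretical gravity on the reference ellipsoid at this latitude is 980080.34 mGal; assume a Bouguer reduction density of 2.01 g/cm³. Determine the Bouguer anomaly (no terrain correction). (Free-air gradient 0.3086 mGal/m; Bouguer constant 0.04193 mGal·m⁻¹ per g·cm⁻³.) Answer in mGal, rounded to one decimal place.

Free-air correction = 0.3086 × 3546.1 = 1094.33 mGal
Free-air anomaly = 979418.28 − 980080.34 + (1094.33) = 432.27 mGal
Bouguer slab correction = 0.04193 × 2.01 × 3546.1 = 298.86 mGal
Simple Bouguer anomaly = 432.27 − (298.86) = 133.41 mGal

133.4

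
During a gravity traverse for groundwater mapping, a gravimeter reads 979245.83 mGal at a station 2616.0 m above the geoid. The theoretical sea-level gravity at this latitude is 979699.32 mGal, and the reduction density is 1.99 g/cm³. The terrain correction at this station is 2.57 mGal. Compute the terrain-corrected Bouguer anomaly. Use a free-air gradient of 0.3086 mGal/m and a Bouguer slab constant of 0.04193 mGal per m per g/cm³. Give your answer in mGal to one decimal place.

138.1

Free-air correction = 0.3086 × 2616.0 = 807.30 mGal
Free-air anomaly = 979245.83 − 979699.32 + (807.30) = 353.81 mGal
Bouguer slab correction = 0.04193 × 1.99 × 2616.0 = 218.28 mGal
Simple Bouguer anomaly = 353.81 − (218.28) = 135.53 mGal
Complete Bouguer anomaly = 135.53 + 2.57 = 138.10 mGal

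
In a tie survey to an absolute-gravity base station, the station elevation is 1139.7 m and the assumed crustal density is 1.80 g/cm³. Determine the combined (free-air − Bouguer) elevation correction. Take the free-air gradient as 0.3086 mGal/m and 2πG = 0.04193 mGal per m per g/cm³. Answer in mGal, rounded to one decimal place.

Combined gradient = 0.3086 − 0.04193 × 1.80 = 0.2331260 mGal/m
Combined elevation correction = 0.2331260 × 1139.7 = 265.7 mGal

265.7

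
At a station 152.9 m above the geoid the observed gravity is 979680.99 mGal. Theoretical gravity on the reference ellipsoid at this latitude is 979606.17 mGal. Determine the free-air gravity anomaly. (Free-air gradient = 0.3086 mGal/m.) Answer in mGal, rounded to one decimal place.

Free-air correction = 0.3086 × 152.9 = 47.18 mGal
Free-air anomaly = 979680.99 − 979606.17 + (47.18) = 122.00 mGal

122.0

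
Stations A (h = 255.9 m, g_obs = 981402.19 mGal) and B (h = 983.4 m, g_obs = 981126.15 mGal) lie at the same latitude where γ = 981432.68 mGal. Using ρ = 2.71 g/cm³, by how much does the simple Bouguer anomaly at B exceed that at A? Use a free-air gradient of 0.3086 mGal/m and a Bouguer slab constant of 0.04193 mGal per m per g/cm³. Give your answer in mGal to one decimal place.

Δg_SB(A) = 981402.19 − 981432.68 + 0.3086×255.9 − 0.04193×2.71×255.9 = 19.40 mGal
Δg_SB(B) = 981126.15 − 981432.68 + 0.3086×983.4 − 0.04193×2.71×983.4 = -114.80 mGal
Difference = -114.80 − (19.40) = -134.20 mGal

-134.2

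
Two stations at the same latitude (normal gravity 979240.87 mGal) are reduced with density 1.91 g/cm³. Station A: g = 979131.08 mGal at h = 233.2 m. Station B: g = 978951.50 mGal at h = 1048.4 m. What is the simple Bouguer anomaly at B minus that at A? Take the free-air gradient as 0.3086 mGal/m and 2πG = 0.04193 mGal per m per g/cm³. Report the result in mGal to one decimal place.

Δg_SB(A) = 979131.08 − 979240.87 + 0.3086×233.2 − 0.04193×1.91×233.2 = -56.50 mGal
Δg_SB(B) = 978951.50 − 979240.87 + 0.3086×1048.4 − 0.04193×1.91×1048.4 = -49.80 mGal
Difference = -49.80 − (-56.50) = 6.70 mGal

6.7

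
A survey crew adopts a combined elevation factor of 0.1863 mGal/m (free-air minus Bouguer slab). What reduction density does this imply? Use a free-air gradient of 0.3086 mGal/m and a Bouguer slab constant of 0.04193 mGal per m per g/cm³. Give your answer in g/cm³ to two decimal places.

2.92

0.1863 = 0.3086 − 0.04193 × ρ
ρ = (0.3086 − 0.1863) / 0.04193 = 2.92 g/cm³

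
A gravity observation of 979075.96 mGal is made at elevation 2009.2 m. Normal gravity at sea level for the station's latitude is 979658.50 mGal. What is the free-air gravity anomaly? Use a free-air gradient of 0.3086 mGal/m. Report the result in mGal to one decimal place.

37.5

Free-air correction = 0.3086 × 2009.2 = 620.04 mGal
Free-air anomaly = 979075.96 − 979658.50 + (620.04) = 37.50 mGal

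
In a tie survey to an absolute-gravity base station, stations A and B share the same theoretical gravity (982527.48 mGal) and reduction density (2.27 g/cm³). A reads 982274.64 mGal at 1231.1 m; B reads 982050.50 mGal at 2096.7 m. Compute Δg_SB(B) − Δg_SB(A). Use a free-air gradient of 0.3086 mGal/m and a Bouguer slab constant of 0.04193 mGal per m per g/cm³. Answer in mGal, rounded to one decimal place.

Δg_SB(A) = 982274.64 − 982527.48 + 0.3086×1231.1 − 0.04193×2.27×1231.1 = 9.90 mGal
Δg_SB(B) = 982050.50 − 982527.48 + 0.3086×2096.7 − 0.04193×2.27×2096.7 = -29.50 mGal
Difference = -29.50 − (9.90) = -39.40 mGal

-39.4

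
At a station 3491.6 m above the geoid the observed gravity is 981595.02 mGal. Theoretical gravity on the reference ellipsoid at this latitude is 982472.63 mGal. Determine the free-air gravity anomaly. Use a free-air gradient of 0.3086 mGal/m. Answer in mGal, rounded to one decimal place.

199.9

Free-air correction = 0.3086 × 3491.6 = 1077.51 mGal
Free-air anomaly = 981595.02 − 982472.63 + (1077.51) = 199.90 mGal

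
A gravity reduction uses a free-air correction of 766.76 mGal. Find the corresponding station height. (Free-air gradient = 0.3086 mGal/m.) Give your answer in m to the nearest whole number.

h = 766.76 / 0.3086 = 2484.64 m

2485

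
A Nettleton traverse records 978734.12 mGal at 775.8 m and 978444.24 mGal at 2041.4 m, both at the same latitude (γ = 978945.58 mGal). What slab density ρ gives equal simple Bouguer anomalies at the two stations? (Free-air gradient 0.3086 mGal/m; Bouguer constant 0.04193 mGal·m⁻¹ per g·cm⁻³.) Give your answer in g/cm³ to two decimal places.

Δg_obs = 978444.24 − 978734.12 = -289.88 mGal over Δh = 2041.4 − 775.8 = 1265.6 m
Equal Bouguer anomalies ⇒ Δg_obs + (0.3086 − 0.04193ρ)·Δh = 0
0.3086 − 0.04193ρ = −Δg_obs/Δh = 0.22905
ρ = (0.3086 − 0.22905) / 0.04193 = 1.90 g/cm³

1.90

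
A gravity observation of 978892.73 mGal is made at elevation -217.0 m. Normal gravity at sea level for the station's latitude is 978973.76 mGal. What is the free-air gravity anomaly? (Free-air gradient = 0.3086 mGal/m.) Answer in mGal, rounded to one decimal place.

-148.0

Free-air correction = 0.3086 × -217.0 = -66.97 mGal
Free-air anomaly = 978892.73 − 978973.76 + (-66.97) = -148.00 mGal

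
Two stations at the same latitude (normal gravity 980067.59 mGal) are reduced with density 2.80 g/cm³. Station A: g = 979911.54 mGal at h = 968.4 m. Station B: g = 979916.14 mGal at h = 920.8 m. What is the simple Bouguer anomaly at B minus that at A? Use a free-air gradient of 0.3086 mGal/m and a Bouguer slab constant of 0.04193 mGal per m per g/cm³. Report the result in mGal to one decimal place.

-4.5

Δg_SB(A) = 979911.54 − 980067.59 + 0.3086×968.4 − 0.04193×2.80×968.4 = 29.10 mGal
Δg_SB(B) = 979916.14 − 980067.59 + 0.3086×920.8 − 0.04193×2.80×920.8 = 24.60 mGal
Difference = 24.60 − (29.10) = -4.50 mGal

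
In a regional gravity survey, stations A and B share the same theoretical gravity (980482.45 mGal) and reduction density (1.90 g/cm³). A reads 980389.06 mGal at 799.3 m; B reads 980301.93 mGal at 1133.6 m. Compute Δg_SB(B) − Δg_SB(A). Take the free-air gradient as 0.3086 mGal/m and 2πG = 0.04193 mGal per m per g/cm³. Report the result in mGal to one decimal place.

Δg_SB(A) = 980389.06 − 980482.45 + 0.3086×799.3 − 0.04193×1.90×799.3 = 89.60 mGal
Δg_SB(B) = 980301.93 − 980482.45 + 0.3086×1133.6 − 0.04193×1.90×1133.6 = 79.00 mGal
Difference = 79.00 − (89.60) = -10.60 mGal

-10.6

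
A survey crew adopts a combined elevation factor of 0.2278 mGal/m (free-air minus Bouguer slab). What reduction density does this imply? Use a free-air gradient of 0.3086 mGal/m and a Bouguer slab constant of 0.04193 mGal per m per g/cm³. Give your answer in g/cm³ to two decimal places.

0.2278 = 0.3086 − 0.04193 × ρ
ρ = (0.3086 − 0.2278) / 0.04193 = 1.93 g/cm³

1.93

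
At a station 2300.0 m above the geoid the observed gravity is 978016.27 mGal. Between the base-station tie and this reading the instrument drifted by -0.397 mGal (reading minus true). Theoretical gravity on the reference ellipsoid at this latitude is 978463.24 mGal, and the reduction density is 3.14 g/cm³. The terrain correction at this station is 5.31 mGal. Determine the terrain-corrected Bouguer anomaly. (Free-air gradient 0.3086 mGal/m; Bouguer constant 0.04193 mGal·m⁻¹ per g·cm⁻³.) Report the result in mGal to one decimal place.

-34.3

Drift-corrected reading = 978016.27 − (-0.397) = 978016.667 mGal
Free-air correction = 0.3086 × 2300.0 = 709.78 mGal
Free-air anomaly = 978016.667 − 978463.24 + (709.78) = 263.207 mGal
Bouguer slab correction = 0.04193 × 3.14 × 2300.0 = 302.82 mGal
Simple Bouguer anomaly = 263.207 − (302.82) = -39.613 mGal
Complete Bouguer anomaly = -39.613 + 5.31 = -34.303 mGal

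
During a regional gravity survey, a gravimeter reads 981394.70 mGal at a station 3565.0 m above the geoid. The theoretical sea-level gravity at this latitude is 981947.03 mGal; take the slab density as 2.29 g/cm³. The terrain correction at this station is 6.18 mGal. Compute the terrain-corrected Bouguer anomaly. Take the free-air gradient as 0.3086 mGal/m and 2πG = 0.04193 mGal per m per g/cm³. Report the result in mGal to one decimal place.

Free-air correction = 0.3086 × 3565.0 = 1100.16 mGal
Free-air anomaly = 981394.70 − 981947.03 + (1100.16) = 547.83 mGal
Bouguer slab correction = 0.04193 × 2.29 × 3565.0 = 342.31 mGal
Simple Bouguer anomaly = 547.83 − (342.31) = 205.52 mGal
Complete Bouguer anomaly = 205.52 + 6.18 = 211.70 mGal

211.7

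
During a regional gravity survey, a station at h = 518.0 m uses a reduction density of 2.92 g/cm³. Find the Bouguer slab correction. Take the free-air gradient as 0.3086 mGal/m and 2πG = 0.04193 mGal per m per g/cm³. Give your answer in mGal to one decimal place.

Bouguer slab correction = 0.04193 × 2.92 × 518.0 = 63.4 mGal

63.4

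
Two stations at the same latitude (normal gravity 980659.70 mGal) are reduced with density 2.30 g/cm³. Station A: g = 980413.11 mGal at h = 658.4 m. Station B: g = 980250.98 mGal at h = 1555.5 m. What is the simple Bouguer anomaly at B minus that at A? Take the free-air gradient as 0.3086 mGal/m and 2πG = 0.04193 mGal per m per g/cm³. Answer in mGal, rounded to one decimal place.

Δg_SB(A) = 980413.11 − 980659.70 + 0.3086×658.4 − 0.04193×2.30×658.4 = -106.90 mGal
Δg_SB(B) = 980250.98 − 980659.70 + 0.3086×1555.5 − 0.04193×2.30×1555.5 = -78.70 mGal
Difference = -78.70 − (-106.90) = 28.20 mGal

28.2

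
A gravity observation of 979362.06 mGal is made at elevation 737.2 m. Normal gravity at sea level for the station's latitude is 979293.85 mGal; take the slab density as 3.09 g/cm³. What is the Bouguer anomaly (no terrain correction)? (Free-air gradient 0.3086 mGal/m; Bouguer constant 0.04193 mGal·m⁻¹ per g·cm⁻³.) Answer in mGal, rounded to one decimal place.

200.2

Free-air correction = 0.3086 × 737.2 = 227.50 mGal
Free-air anomaly = 979362.06 − 979293.85 + (227.50) = 295.71 mGal
Bouguer slab correction = 0.04193 × 3.09 × 737.2 = 95.51 mGal
Simple Bouguer anomaly = 295.71 − (95.51) = 200.20 mGal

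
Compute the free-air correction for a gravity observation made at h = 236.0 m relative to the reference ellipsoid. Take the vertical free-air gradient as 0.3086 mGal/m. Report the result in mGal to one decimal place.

Free-air correction = 0.3086 × 236.0 = 72.8 mGal

72.8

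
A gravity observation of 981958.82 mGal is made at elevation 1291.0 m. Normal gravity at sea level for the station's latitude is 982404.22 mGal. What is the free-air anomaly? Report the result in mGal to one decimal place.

Free-air correction = 0.3086 × 1291.0 = 398.40 mGal
Free-air anomaly = 981958.82 − 982404.22 + (398.40) = -47.00 mGal

-47.0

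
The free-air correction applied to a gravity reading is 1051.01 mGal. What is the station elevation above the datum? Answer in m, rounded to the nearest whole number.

3406

h = 1051.01 / 0.3086 = 3405.74 m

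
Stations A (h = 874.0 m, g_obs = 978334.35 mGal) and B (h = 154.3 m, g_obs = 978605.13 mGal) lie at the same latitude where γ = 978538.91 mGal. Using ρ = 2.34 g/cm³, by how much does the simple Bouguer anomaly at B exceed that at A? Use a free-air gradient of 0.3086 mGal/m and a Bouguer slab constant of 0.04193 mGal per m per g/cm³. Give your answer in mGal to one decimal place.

Δg_SB(A) = 978334.35 − 978538.91 + 0.3086×874.0 − 0.04193×2.34×874.0 = -20.60 mGal
Δg_SB(B) = 978605.13 − 978538.91 + 0.3086×154.3 − 0.04193×2.34×154.3 = 98.70 mGal
Difference = 98.70 − (-20.60) = 119.30 mGal

119.3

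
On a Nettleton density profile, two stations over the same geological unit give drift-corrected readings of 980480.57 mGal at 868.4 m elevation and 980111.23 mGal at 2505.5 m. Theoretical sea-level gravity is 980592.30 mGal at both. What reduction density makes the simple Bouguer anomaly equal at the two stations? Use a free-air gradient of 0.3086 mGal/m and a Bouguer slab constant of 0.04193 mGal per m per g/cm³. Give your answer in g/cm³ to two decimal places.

Δg_obs = 980111.23 − 980480.57 = -369.34 mGal over Δh = 2505.5 − 868.4 = 1637.1 m
Equal Bouguer anomalies ⇒ Δg_obs + (0.3086 − 0.04193ρ)·Δh = 0
0.3086 − 0.04193ρ = −Δg_obs/Δh = 0.22561
ρ = (0.3086 − 0.22561) / 0.04193 = 1.98 g/cm³

1.98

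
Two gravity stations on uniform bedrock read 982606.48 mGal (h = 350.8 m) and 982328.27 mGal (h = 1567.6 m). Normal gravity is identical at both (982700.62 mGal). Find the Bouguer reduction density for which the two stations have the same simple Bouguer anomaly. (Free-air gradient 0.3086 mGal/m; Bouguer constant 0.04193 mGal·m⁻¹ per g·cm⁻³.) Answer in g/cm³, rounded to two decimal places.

Δg_obs = 982328.27 − 982606.48 = -278.21 mGal over Δh = 1567.6 − 350.8 = 1216.8 m
Equal Bouguer anomalies ⇒ Δg_obs + (0.3086 − 0.04193ρ)·Δh = 0
0.3086 − 0.04193ρ = −Δg_obs/Δh = 0.22864
ρ = (0.3086 − 0.22864) / 0.04193 = 1.91 g/cm³

1.91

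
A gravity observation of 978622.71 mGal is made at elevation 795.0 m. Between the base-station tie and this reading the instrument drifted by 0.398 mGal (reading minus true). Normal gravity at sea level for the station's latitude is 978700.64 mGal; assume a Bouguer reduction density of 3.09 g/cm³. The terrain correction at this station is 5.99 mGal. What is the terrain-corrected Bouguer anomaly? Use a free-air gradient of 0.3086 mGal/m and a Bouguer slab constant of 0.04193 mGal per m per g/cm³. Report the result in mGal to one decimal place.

Drift-corrected reading = 978622.71 − (0.398) = 978622.312 mGal
Free-air correction = 0.3086 × 795.0 = 245.34 mGal
Free-air anomaly = 978622.312 − 978700.64 + (245.34) = 167.012 mGal
Bouguer slab correction = 0.04193 × 3.09 × 795.0 = 103.00 mGal
Simple Bouguer anomaly = 167.012 − (103.00) = 64.012 mGal
Complete Bouguer anomaly = 64.012 + 5.99 = 70.002 mGal

70.0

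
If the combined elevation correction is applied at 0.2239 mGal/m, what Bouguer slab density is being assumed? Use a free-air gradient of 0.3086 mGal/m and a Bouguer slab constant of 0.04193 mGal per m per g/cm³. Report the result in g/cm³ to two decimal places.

0.2239 = 0.3086 − 0.04193 × ρ
ρ = (0.3086 − 0.2239) / 0.04193 = 2.02 g/cm³

2.02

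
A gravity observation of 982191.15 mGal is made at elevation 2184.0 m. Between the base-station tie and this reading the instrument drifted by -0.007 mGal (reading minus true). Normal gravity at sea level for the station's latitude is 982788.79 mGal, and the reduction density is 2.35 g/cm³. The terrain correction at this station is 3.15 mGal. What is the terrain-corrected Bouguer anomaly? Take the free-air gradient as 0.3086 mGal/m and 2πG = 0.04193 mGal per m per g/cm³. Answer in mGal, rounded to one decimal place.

Drift-corrected reading = 982191.15 − (-0.007) = 982191.157 mGal
Free-air correction = 0.3086 × 2184.0 = 673.98 mGal
Free-air anomaly = 982191.157 − 982788.79 + (673.98) = 76.347 mGal
Bouguer slab correction = 0.04193 × 2.35 × 2184.0 = 215.20 mGal
Simple Bouguer anomaly = 76.347 − (215.20) = -138.853 mGal
Complete Bouguer anomaly = -138.853 + 3.15 = -135.703 mGal

-135.7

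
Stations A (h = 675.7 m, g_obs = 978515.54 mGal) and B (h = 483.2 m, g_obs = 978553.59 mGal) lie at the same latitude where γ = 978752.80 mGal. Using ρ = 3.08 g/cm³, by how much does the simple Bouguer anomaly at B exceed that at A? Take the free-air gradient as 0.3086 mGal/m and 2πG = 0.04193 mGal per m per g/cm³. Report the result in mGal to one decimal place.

3.5

Δg_SB(A) = 978515.54 − 978752.80 + 0.3086×675.7 − 0.04193×3.08×675.7 = -116.00 mGal
Δg_SB(B) = 978553.59 − 978752.80 + 0.3086×483.2 − 0.04193×3.08×483.2 = -112.50 mGal
Difference = -112.50 − (-116.00) = 3.50 mGal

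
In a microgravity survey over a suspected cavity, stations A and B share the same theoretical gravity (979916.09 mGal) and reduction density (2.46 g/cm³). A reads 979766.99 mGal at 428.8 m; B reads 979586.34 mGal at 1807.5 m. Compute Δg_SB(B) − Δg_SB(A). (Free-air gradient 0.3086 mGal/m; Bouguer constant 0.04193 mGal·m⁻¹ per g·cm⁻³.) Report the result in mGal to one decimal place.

Δg_SB(A) = 979766.99 − 979916.09 + 0.3086×428.8 − 0.04193×2.46×428.8 = -61.00 mGal
Δg_SB(B) = 979586.34 − 979916.09 + 0.3086×1807.5 − 0.04193×2.46×1807.5 = 41.60 mGal
Difference = 41.60 − (-61.00) = 102.60 mGal

102.6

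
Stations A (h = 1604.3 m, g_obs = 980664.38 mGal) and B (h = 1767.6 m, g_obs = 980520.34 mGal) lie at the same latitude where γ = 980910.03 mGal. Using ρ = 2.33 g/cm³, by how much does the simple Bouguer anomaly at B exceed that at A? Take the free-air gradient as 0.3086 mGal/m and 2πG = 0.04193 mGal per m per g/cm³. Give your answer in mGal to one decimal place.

Δg_SB(A) = 980664.38 − 980910.03 + 0.3086×1604.3 − 0.04193×2.33×1604.3 = 92.70 mGal
Δg_SB(B) = 980520.34 − 980910.03 + 0.3086×1767.6 − 0.04193×2.33×1767.6 = -16.90 mGal
Difference = -16.90 − (92.70) = -109.60 mGal

-109.6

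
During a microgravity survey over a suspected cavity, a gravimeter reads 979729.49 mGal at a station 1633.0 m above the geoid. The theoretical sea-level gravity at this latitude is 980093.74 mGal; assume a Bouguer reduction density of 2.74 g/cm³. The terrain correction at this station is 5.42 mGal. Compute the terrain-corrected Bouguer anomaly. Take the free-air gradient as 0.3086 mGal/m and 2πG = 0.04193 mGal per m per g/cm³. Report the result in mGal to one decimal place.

Free-air correction = 0.3086 × 1633.0 = 503.94 mGal
Free-air anomaly = 979729.49 − 980093.74 + (503.94) = 139.69 mGal
Bouguer slab correction = 0.04193 × 2.74 × 1633.0 = 187.61 mGal
Simple Bouguer anomaly = 139.69 − (187.61) = -47.92 mGal
Complete Bouguer anomaly = -47.92 + 5.42 = -42.50 mGal

-42.5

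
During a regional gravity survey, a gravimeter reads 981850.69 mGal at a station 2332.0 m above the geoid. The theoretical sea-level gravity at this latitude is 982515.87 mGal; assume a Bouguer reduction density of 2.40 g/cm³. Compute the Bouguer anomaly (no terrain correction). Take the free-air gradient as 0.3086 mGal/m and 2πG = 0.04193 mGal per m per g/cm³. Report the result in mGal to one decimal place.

-180.2

Free-air correction = 0.3086 × 2332.0 = 719.66 mGal
Free-air anomaly = 981850.69 − 982515.87 + (719.66) = 54.48 mGal
Bouguer slab correction = 0.04193 × 2.40 × 2332.0 = 234.67 mGal
Simple Bouguer anomaly = 54.48 − (234.67) = -180.19 mGal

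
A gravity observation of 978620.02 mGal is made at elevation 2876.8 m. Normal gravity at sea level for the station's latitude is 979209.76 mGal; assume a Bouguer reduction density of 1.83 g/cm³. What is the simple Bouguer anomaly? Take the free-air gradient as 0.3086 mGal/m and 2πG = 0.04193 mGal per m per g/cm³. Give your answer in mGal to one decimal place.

Free-air correction = 0.3086 × 2876.8 = 887.78 mGal
Free-air anomaly = 978620.02 − 979209.76 + (887.78) = 298.04 mGal
Bouguer slab correction = 0.04193 × 1.83 × 2876.8 = 220.74 mGal
Simple Bouguer anomaly = 298.04 − (220.74) = 77.30 mGal

77.3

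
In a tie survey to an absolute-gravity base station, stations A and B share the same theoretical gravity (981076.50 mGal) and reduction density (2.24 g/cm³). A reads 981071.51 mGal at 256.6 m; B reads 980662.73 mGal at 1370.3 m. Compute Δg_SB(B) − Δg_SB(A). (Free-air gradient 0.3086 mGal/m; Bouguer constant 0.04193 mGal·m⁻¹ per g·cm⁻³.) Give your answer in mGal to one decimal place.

-169.7

Δg_SB(A) = 981071.51 − 981076.50 + 0.3086×256.6 − 0.04193×2.24×256.6 = 50.10 mGal
Δg_SB(B) = 980662.73 − 981076.50 + 0.3086×1370.3 − 0.04193×2.24×1370.3 = -119.60 mGal
Difference = -119.60 − (50.10) = -169.70 mGal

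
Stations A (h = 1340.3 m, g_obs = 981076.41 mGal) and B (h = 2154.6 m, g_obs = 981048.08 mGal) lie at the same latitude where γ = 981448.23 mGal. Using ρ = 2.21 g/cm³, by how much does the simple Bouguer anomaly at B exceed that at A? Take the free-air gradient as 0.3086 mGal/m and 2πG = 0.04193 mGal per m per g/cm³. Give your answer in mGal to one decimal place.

Δg_SB(A) = 981076.41 − 981448.23 + 0.3086×1340.3 − 0.04193×2.21×1340.3 = -82.40 mGal
Δg_SB(B) = 981048.08 − 981448.23 + 0.3086×2154.6 − 0.04193×2.21×2154.6 = 65.10 mGal
Difference = 65.10 − (-82.40) = 147.50 mGal

147.5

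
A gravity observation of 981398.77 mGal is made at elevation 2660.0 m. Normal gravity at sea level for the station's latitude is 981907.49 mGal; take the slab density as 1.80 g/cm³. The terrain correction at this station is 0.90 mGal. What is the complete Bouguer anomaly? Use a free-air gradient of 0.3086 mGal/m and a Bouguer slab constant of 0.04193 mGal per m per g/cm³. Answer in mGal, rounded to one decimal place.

Free-air correction = 0.3086 × 2660.0 = 820.88 mGal
Free-air anomaly = 981398.77 − 981907.49 + (820.88) = 312.16 mGal
Bouguer slab correction = 0.04193 × 1.80 × 2660.0 = 200.76 mGal
Simple Bouguer anomaly = 312.16 − (200.76) = 111.40 mGal
Complete Bouguer anomaly = 111.40 + 0.90 = 112.30 mGal

112.3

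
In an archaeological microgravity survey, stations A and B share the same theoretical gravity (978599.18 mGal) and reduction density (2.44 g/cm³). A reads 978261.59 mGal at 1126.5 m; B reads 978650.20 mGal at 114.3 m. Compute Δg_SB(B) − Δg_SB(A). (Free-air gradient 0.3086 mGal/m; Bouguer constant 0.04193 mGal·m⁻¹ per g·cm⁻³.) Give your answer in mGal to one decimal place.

179.8

Δg_SB(A) = 978261.59 − 978599.18 + 0.3086×1126.5 − 0.04193×2.44×1126.5 = -105.20 mGal
Δg_SB(B) = 978650.20 − 978599.18 + 0.3086×114.3 − 0.04193×2.44×114.3 = 74.60 mGal
Difference = 74.60 − (-105.20) = 179.80 mGal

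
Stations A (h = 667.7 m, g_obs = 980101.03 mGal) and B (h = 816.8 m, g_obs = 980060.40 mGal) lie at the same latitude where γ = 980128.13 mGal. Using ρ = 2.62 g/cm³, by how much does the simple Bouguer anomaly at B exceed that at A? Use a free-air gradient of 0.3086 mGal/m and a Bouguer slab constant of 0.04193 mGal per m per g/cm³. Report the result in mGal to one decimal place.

Δg_SB(A) = 980101.03 − 980128.13 + 0.3086×667.7 − 0.04193×2.62×667.7 = 105.60 mGal
Δg_SB(B) = 980060.40 − 980128.13 + 0.3086×816.8 − 0.04193×2.62×816.8 = 94.60 mGal
Difference = 94.60 − (105.60) = -11.00 mGal

-11.0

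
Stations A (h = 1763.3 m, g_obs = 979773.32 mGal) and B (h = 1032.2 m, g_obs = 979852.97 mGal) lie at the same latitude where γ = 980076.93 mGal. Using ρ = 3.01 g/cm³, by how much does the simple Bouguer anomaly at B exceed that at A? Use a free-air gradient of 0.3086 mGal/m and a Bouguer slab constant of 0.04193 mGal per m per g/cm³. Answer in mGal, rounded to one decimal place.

-53.7

Δg_SB(A) = 979773.32 − 980076.93 + 0.3086×1763.3 − 0.04193×3.01×1763.3 = 18.00 mGal
Δg_SB(B) = 979852.97 − 980076.93 + 0.3086×1032.2 − 0.04193×3.01×1032.2 = -35.70 mGal
Difference = -35.70 − (18.00) = -53.70 mGal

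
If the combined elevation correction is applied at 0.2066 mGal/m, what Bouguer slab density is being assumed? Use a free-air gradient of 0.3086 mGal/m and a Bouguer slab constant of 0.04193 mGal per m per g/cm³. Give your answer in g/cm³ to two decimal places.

2.43

0.2066 = 0.3086 − 0.04193 × ρ
ρ = (0.3086 − 0.2066) / 0.04193 = 2.43 g/cm³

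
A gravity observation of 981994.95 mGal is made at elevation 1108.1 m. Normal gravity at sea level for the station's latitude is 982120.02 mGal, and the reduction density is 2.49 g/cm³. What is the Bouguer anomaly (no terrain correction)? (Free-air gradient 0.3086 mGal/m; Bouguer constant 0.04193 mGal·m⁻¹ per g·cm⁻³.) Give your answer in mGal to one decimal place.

Free-air correction = 0.3086 × 1108.1 = 341.96 mGal
Free-air anomaly = 981994.95 − 982120.02 + (341.96) = 216.89 mGal
Bouguer slab correction = 0.04193 × 2.49 × 1108.1 = 115.69 mGal
Simple Bouguer anomaly = 216.89 − (115.69) = 101.20 mGal

101.2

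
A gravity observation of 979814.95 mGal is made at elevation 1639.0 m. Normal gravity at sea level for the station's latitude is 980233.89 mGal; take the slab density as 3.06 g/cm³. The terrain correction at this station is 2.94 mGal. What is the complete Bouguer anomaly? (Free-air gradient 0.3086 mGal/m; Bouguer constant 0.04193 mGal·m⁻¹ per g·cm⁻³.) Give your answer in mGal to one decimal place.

Free-air correction = 0.3086 × 1639.0 = 505.80 mGal
Free-air anomaly = 979814.95 − 980233.89 + (505.80) = 86.86 mGal
Bouguer slab correction = 0.04193 × 3.06 × 1639.0 = 210.29 mGal
Simple Bouguer anomaly = 86.86 − (210.29) = -123.43 mGal
Complete Bouguer anomaly = -123.43 + 2.94 = -120.49 mGal

-120.5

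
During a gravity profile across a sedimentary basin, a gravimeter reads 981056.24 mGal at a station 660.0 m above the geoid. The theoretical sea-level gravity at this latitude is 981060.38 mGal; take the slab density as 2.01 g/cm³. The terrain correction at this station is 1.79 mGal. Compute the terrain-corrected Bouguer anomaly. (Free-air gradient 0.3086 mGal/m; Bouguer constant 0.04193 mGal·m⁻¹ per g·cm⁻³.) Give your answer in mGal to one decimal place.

145.7

Free-air correction = 0.3086 × 660.0 = 203.68 mGal
Free-air anomaly = 981056.24 − 981060.38 + (203.68) = 199.54 mGal
Bouguer slab correction = 0.04193 × 2.01 × 660.0 = 55.62 mGal
Simple Bouguer anomaly = 199.54 − (55.62) = 143.92 mGal
Complete Bouguer anomaly = 143.92 + 1.79 = 145.71 mGal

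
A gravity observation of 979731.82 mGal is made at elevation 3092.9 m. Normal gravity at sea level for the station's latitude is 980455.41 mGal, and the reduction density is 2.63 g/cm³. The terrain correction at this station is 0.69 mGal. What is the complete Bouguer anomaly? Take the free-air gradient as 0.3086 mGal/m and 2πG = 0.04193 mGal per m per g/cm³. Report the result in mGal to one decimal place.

-109.5

Free-air correction = 0.3086 × 3092.9 = 954.47 mGal
Free-air anomaly = 979731.82 − 980455.41 + (954.47) = 230.88 mGal
Bouguer slab correction = 0.04193 × 2.63 × 3092.9 = 341.07 mGal
Simple Bouguer anomaly = 230.88 − (341.07) = -110.19 mGal
Complete Bouguer anomaly = -110.19 + 0.69 = -109.50 mGal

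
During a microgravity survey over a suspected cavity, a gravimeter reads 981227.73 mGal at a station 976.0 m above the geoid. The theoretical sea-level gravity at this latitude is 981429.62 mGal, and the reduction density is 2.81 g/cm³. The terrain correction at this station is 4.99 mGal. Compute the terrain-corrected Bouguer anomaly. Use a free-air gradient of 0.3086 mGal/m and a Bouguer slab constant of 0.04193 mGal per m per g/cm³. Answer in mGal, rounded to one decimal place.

-10.7

Free-air correction = 0.3086 × 976.0 = 301.19 mGal
Free-air anomaly = 981227.73 − 981429.62 + (301.19) = 99.30 mGal
Bouguer slab correction = 0.04193 × 2.81 × 976.0 = 115.00 mGal
Simple Bouguer anomaly = 99.30 − (115.00) = -15.70 mGal
Complete Bouguer anomaly = -15.70 + 4.99 = -10.71 mGal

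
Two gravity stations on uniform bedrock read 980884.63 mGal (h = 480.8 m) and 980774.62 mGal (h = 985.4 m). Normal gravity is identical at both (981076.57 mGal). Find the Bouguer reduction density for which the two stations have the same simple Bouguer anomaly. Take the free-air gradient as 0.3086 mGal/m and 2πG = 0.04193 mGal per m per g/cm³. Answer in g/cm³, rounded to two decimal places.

2.16

Δg_obs = 980774.62 − 980884.63 = -110.01 mGal over Δh = 985.4 − 480.8 = 504.6 m
Equal Bouguer anomalies ⇒ Δg_obs + (0.3086 − 0.04193ρ)·Δh = 0
0.3086 − 0.04193ρ = −Δg_obs/Δh = 0.21801
ρ = (0.3086 − 0.21801) / 0.04193 = 2.16 g/cm³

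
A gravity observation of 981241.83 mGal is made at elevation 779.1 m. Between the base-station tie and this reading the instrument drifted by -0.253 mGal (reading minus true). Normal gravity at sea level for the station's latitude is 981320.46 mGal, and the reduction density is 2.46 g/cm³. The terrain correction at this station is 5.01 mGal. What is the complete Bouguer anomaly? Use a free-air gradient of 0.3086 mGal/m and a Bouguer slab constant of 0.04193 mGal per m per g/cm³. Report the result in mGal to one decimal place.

Drift-corrected reading = 981241.83 − (-0.253) = 981242.083 mGal
Free-air correction = 0.3086 × 779.1 = 240.43 mGal
Free-air anomaly = 981242.083 − 981320.46 + (240.43) = 162.053 mGal
Bouguer slab correction = 0.04193 × 2.46 × 779.1 = 80.36 mGal
Simple Bouguer anomaly = 162.053 − (80.36) = 81.693 mGal
Complete Bouguer anomaly = 81.693 + 5.01 = 86.703 mGal

86.7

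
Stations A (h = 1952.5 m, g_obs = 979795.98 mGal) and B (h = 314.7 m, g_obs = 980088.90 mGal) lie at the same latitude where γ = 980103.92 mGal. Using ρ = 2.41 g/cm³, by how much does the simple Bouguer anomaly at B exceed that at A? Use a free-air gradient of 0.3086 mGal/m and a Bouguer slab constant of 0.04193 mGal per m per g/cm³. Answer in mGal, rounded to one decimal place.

Δg_SB(A) = 979795.98 − 980103.92 + 0.3086×1952.5 − 0.04193×2.41×1952.5 = 97.30 mGal
Δg_SB(B) = 980088.90 − 980103.92 + 0.3086×314.7 − 0.04193×2.41×314.7 = 50.30 mGal
Difference = 50.30 − (97.30) = -47.00 mGal

-47.0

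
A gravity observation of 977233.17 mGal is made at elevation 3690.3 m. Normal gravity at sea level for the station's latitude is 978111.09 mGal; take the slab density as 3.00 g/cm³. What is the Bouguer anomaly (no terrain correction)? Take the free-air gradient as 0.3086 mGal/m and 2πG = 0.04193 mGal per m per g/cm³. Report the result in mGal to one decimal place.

Free-air correction = 0.3086 × 3690.3 = 1138.83 mGal
Free-air anomaly = 977233.17 − 978111.09 + (1138.83) = 260.91 mGal
Bouguer slab correction = 0.04193 × 3.00 × 3690.3 = 464.20 mGal
Simple Bouguer anomaly = 260.91 − (464.20) = -203.29 mGal

-203.3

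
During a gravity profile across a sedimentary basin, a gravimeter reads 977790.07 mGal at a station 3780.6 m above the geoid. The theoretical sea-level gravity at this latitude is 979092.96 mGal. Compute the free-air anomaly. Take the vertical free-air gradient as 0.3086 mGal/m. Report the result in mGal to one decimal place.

Free-air correction = 0.3086 × 3780.6 = 1166.69 mGal
Free-air anomaly = 977790.07 − 979092.96 + (1166.69) = -136.20 mGal

-136.2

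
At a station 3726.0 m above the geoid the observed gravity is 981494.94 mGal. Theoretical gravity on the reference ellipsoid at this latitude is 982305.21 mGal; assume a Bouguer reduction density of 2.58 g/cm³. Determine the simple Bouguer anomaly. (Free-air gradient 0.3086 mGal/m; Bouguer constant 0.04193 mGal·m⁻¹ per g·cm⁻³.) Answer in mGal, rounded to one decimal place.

-63.5

Free-air correction = 0.3086 × 3726.0 = 1149.84 mGal
Free-air anomaly = 981494.94 − 982305.21 + (1149.84) = 339.57 mGal
Bouguer slab correction = 0.04193 × 2.58 × 3726.0 = 403.08 mGal
Simple Bouguer anomaly = 339.57 − (403.08) = -63.51 mGal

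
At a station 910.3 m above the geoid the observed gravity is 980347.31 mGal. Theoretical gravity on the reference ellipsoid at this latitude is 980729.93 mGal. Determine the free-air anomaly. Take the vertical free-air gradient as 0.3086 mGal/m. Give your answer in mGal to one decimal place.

Free-air correction = 0.3086 × 910.3 = 280.92 mGal
Free-air anomaly = 980347.31 − 980729.93 + (280.92) = -101.70 mGal

-101.7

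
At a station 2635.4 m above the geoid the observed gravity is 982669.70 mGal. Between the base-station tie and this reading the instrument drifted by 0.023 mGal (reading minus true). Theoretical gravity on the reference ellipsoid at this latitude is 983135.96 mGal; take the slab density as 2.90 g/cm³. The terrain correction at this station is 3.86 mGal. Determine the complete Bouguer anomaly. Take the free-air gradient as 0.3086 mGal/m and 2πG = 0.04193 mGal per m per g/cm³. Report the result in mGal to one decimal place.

Drift-corrected reading = 982669.70 − (0.023) = 982669.677 mGal
Free-air correction = 0.3086 × 2635.4 = 813.28 mGal
Free-air anomaly = 982669.677 − 983135.96 + (813.28) = 346.997 mGal
Bouguer slab correction = 0.04193 × 2.90 × 2635.4 = 320.46 mGal
Simple Bouguer anomaly = 346.997 − (320.46) = 26.537 mGal
Complete Bouguer anomaly = 26.537 + 3.86 = 30.397 mGal

30.4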